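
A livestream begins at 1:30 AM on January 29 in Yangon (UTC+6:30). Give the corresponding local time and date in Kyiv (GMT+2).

9:00 PM on Jan 28

Kyiv is 4:30 behind Yangon.
Shift by the zone difference: 1:30 AM − 4:30 = 9:00 PM on Jan 28 in Kyiv.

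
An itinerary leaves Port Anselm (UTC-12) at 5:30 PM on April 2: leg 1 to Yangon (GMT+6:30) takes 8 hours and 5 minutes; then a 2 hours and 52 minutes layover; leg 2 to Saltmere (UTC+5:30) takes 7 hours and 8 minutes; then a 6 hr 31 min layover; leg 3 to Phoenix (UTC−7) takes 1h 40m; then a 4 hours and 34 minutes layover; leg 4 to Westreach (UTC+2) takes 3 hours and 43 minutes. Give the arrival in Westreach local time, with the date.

Convert departure to UTC: 5:30 PM + 12:00 = 5:30 AM UTC on Apr 3.
Add 8 hours 5 minutes leg 1 → 1:35 PM UTC.
Add 2 hours 52 minutes layover in Yangon → 4:27 PM UTC.
Add 7 hours 8 minutes leg 2 → 11:35 PM UTC.
Add 6 hours 31 minutes layover in Saltmere → 6:06 AM UTC (Apr 4).
Add 1 hour and 40 minutes leg 3 → 7:46 AM UTC.
Add 4 hours 34 minutes layover in Phoenix → 12:20 PM UTC.
Add 3 hours 43 minutes leg 4 → 4:03 PM UTC.
Westreach is UTC+2:00, so local arrival = 4:03 PM + 2:00 = 6:03 PM on Apr 4.

6:03 PM on April 4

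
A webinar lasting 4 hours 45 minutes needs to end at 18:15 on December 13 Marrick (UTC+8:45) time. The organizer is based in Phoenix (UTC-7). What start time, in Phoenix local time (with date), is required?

21:45 on Dec 12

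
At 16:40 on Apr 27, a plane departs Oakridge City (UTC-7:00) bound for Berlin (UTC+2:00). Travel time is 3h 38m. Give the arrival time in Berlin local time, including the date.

05:18 on April 28

Berlin is 9:00 ahead of Oakridge City.
After 3 hours 38 minutes it is 20:18 in Oakridge City.
Shift by the zone difference: 20:18 + 9:00 = 05:18 on Apr 28 in Berlin.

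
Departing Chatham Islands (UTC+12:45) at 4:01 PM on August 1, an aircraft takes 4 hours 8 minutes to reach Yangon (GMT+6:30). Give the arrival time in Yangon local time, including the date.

1:54 PM on August 1

Convert departure to UTC: 4:01 PM − 12:45 = 3:16 AM UTC on Aug 1.
Add 4 hours 8 minutes travel time → 7:24 AM UTC.
Yangon is UTC+6:30, so local arrival = 7:24 AM + 6:30 = 1:54 PM on Aug 1.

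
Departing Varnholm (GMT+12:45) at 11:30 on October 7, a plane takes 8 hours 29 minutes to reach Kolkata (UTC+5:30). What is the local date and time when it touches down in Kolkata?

12:44 on Oct 7

Kolkata is 7:15 behind Varnholm.
After 8 hours and 29 minutes it is 19:59 in Varnholm.
Shift by the zone difference: 19:59 − 7:15 = 12:44 on Oct 7 in Kolkata.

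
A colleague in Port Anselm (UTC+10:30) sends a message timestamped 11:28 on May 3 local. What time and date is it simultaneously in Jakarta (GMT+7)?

07:58 on May 3

In UTC: 11:28 − 10:30 = 00:58 on May 3.
Jakarta is UTC+7:00: 00:58 + 7:00 = 07:58 on May 3.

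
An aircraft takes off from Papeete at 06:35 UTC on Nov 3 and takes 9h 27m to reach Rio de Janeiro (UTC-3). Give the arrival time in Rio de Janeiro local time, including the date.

13:02 on Nov 3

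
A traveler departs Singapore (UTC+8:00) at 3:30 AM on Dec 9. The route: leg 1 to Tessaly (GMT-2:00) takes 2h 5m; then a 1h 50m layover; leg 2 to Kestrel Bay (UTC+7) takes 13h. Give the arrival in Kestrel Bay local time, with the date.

Convert departure to UTC: 3:30 AM − 8:00 = 7:30 PM UTC on Dec 8.
Add 2 hours 5 minutes leg 1 → 9:35 PM UTC.
Add 1 hour 50 minutes layover in Tessaly → 11:25 PM UTC.
Add 13 hours leg 2 → 12:25 PM UTC (Dec 9).
Kestrel Bay is UTC+7:00, so local arrival = 12:25 PM + 7:00 = 7:25 PM on Dec 9.

7:25 PM on December 9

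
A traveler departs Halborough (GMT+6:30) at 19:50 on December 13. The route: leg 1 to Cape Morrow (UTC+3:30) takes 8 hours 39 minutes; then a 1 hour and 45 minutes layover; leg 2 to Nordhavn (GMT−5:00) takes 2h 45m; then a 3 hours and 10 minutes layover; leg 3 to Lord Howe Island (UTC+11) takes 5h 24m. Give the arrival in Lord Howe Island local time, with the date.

22:03 on December 14

Convert departure to UTC: 19:50 − 6:30 = 13:20 UTC on Dec 13.
Add 8 hours 39 minutes leg 1 → 21:59 UTC.
Add 1 hour 45 minutes layover in Cape Morrow → 23:44 UTC.
Add 2 hours and 45 minutes leg 2 → 02:29 UTC (Dec 14).
Add 3 hours 10 minutes layover in Nordhavn → 05:39 UTC.
Add 5 hours 24 minutes leg 3 → 11:03 UTC.
Lord Howe Island is UTC+11:00, so local arrival = 11:03 + 11:00 = 22:03 on Dec 14.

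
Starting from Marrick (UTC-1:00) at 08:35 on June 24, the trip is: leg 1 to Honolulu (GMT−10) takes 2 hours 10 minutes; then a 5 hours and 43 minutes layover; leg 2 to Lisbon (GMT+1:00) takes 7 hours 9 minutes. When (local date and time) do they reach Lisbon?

Convert departure to UTC: 08:35 + 1:00 = 09:35 UTC on Jun 24.
Add 2 hours and 10 minutes leg 1 → 11:45 UTC.
Add 5 hours and 43 minutes layover in Honolulu → 17:28 UTC.
Add 7 hours and 9 minutes leg 2 → 00:37 UTC (Jun 25).
Lisbon is UTC+1:00, so local arrival = 00:37 + 1:00 = 01:37 on Jun 25.

01:37 on June 25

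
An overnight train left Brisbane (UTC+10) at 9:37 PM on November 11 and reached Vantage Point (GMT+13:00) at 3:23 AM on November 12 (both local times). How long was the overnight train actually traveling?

Departure in UTC: 9:37 PM − 10:00 = 11:37 AM on Nov 11.
Arrival in UTC: 3:23 AM − 13:00 = 2:23 PM on Nov 11.
Elapsed = 2:23 PM − 11:37 AM = 2 hours 46 minutes.

2 hours 46 minutes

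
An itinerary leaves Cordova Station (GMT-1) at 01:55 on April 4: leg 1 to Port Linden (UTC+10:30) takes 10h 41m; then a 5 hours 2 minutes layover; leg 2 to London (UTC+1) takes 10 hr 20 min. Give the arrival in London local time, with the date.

Convert departure to UTC: 01:55 + 1:00 = 02:55 UTC on Apr 4.
Add 10 hours 41 minutes leg 1 → 13:36 UTC.
Add 5 hours 2 minutes layover in Port Linden → 18:38 UTC.
Add 10 hours and 20 minutes leg 2 → 04:58 UTC (Apr 5).
London is UTC+1:00, so local arrival = 04:58 + 1:00 = 05:58 on Apr 5.

05:58 on Apr 5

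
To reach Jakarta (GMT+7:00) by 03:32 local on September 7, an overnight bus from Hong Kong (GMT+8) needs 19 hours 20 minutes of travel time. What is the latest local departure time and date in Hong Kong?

Target arrival in UTC: 03:32 − 7:00 = 20:32 on Sep 6.
Subtract 19 hours 20 minutes → departure 01:12 UTC on Sep 6.
Hong Kong is UTC+8:00: 01:12 + 8:00 = 09:12 on Sep 6.

09:12 on September 6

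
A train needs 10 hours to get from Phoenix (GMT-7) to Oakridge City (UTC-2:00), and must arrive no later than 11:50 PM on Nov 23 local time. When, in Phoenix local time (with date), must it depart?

Target arrival in UTC: 11:50 PM + 2:00 = 1:50 AM on Nov 24.
Subtract 10 hours → departure 3:50 PM UTC on Nov 23.
Phoenix is UTC−7:00: 3:50 PM − 7:00 = 8:50 AM on Nov 23.

8:50 AM on Nov 23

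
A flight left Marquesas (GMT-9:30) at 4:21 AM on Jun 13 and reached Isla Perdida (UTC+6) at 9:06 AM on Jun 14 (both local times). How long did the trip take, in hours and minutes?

13 hours 15 minutes

Isla Perdida is 15:30 ahead of Marquesas.
Clock-face elapsed time (ignoring zones) is 28 hours 45 minutes.
Actual elapsed = 28 hours 45 minutes − 15:30 = 13 hours 15 minutes.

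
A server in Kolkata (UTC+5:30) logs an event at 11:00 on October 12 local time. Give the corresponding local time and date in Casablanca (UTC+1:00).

06:30 on October 12

In UTC: 11:00 − 5:30 = 05:30 on Oct 12.
Casablanca is UTC+1:00: 05:30 + 1:00 = 06:30 on Oct 12.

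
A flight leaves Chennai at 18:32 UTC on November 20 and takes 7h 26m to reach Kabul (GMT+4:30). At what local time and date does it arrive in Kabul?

06:28 on November 21

Departure is given in UTC: 18:32 on Nov 20.
Add 7 hours and 26 minutes → 01:58 UTC (Nov 21).
Kabul is UTC+4:30: 01:58 + 4:30 = 06:28 on Nov 21.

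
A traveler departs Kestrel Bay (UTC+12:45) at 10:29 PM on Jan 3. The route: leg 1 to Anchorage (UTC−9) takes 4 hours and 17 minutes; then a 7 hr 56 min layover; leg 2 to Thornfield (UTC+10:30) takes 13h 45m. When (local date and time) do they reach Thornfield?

10:12 PM on January 4

Convert departure to UTC: 10:29 PM − 12:45 = 9:44 AM UTC on Jan 3.
Add 4 hours and 17 minutes leg 1 → 2:01 PM UTC.
Add 7 hours and 56 minutes layover in Anchorage → 9:57 PM UTC.
Add 13 hours 45 minutes leg 2 → 11:42 AM UTC (Jan 4).
Thornfield is UTC+10:30, so local arrival = 11:42 AM + 10:30 = 10:12 PM on Jan 4.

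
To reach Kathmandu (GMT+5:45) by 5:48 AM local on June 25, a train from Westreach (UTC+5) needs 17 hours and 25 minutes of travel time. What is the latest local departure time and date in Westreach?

Target arrival in UTC: 5:48 AM − 5:45 = 12:03 AM on Jun 25.
Subtract 17 hours and 25 minutes → departure 6:38 AM UTC on Jun 24.
Westreach is UTC+5:00: 6:38 AM + 5:00 = 11:38 AM on Jun 24.

11:38 AM on June 24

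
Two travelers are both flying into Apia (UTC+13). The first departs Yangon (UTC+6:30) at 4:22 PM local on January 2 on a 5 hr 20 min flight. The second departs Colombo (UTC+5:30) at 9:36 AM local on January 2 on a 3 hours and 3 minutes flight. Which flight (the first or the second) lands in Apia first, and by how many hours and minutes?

the second, by 8 hours 3 minutes

Flight 1 in UTC: 4:22 PM − 6:30 = 9:52 AM on Jan 2.
+5 hours 20 minutes → arrive 3:12 PM UTC on Jan 2.
Flight 2 in UTC: 9:36 AM − 5:30 = 4:06 AM on Jan 2.
+3 hours 3 minutes → arrive 7:09 AM UTC on Jan 2.
Flight 2 lands earlier by 8 hours 3 minutes.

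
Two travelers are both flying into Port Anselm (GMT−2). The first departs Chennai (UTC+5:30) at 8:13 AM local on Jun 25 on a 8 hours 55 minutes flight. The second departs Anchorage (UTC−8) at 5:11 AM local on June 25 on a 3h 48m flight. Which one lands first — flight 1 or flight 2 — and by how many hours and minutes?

Flight 1 in UTC: 8:13 AM − 5:30 = 2:43 AM on Jun 25.
+8 hours and 55 minutes → arrive 11:38 AM UTC on Jun 25.
Flight 2 in UTC: 5:11 AM + 8:00 = 1:11 PM on Jun 25.
+3 hours and 48 minutes → arrive 4:59 PM UTC on Jun 25.
Flight 1 lands earlier by 5 hours 21 minutes.

the first, by 5 hours 21 minutes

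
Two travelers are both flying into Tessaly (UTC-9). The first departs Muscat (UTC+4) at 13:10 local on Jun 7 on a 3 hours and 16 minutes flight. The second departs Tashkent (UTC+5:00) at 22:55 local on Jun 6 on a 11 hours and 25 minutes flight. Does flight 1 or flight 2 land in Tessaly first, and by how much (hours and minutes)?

the second, by 7 hours 6 minutes

Flight 1 in UTC: 13:10 − 4:00 = 09:10 on Jun 7.
+3 hours 16 minutes → arrive 12:26 UTC on Jun 7.
Flight 2 in UTC: 22:55 − 5:00 = 17:55 on Jun 6.
+11 hours 25 minutes → arrive 05:20 UTC on Jun 7.
Flight 2 lands earlier by 7 hours 6 minutes.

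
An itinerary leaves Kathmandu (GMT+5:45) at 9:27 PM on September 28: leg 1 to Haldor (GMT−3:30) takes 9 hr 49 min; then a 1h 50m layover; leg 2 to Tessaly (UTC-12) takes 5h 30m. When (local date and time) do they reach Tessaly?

Convert departure to UTC: 9:27 PM − 5:45 = 3:42 PM UTC on Sep 28.
Add 9 hours 49 minutes leg 1 → 1:31 AM UTC (Sep 29).
Add 1 hour and 50 minutes layover in Haldor → 3:21 AM UTC.
Add 5 hours and 30 minutes leg 2 → 8:51 AM UTC.
Tessaly is UTC−12:00, so local arrival = 8:51 AM − 12:00 = 8:51 PM on Sep 28.

8:51 PM on September 28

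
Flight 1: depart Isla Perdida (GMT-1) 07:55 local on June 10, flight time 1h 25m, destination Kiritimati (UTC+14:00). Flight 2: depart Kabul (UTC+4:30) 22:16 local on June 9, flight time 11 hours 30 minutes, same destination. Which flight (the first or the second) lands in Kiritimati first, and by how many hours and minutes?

Flight 1 in UTC: 07:55 + 1:00 = 08:55 on Jun 10.
+1 hour and 25 minutes → arrive 10:20 UTC on Jun 10.
Flight 2 in UTC: 22:16 − 4:30 = 17:46 on Jun 9.
+11 hours 30 minutes → arrive 05:16 UTC on Jun 10.
Flight 2 lands earlier by 5 hours 4 minutes.

the second, by 5 hours 4 minutes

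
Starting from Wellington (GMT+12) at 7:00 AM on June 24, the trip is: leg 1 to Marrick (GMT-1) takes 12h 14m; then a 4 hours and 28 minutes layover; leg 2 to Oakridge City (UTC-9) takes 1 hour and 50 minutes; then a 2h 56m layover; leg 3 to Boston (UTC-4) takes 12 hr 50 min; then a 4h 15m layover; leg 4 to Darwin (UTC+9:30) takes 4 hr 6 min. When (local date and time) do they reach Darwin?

11:09 PM on June 25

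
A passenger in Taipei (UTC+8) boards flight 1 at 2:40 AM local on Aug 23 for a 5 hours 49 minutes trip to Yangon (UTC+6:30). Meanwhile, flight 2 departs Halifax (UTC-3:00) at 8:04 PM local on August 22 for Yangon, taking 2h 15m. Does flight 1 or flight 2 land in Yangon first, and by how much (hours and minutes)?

Flight 1 in UTC: 2:40 AM − 8:00 = 6:40 PM on Aug 22.
+5 hours 49 minutes → arrive 12:29 AM UTC on Aug 23.
Flight 2 in UTC: 8:04 PM + 3:00 = 11:04 PM on Aug 22.
+2 hours 15 minutes → arrive 1:19 AM UTC on Aug 23.
Flight 1 lands earlier by 50 minutes.

the first, by 50 minutes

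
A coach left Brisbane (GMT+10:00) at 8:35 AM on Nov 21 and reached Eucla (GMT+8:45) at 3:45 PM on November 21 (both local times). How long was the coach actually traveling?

8 hours 25 minutes

Departure in UTC: 8:35 AM − 10:00 = 10:35 PM on Nov 20.
Arrival in UTC: 3:45 PM − 8:45 = 7:00 AM on Nov 21.
Elapsed = 7:00 AM − 10:35 PM (+1 day) = 8 hours 25 minutes.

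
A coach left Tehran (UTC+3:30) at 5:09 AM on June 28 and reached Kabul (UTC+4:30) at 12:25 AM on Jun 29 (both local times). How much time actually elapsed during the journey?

Departure in UTC: 5:09 AM − 3:30 = 1:39 AM on Jun 28.
Arrival in UTC: 12:25 AM − 4:30 = 7:55 PM on Jun 28.
Elapsed = 7:55 PM − 1:39 AM = 18 hours 16 minutes.

18 hours 16 minutes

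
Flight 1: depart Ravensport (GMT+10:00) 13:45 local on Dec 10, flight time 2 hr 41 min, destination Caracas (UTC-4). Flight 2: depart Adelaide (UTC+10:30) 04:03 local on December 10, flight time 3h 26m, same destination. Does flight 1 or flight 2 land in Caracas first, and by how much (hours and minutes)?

the second, by 9 hours 27 minutes

Flight 1 in UTC: 13:45 − 10:00 = 03:45 on Dec 10.
+2 hours and 41 minutes → arrive 06:26 UTC on Dec 10.
Flight 2 in UTC: 04:03 − 10:30 = 17:33 on Dec 9.
+3 hours and 26 minutes → arrive 20:59 UTC on Dec 9.
Flight 2 lands earlier by 9 hours 27 minutes.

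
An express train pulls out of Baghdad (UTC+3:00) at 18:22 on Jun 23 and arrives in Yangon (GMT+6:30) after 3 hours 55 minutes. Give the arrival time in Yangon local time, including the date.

01:47 on Jun 24

Yangon is 3:30 ahead of Baghdad.
After 3 hours 55 minutes it is 22:17 in Baghdad.
Shift by the zone difference: 22:17 + 3:30 = 01:47 on Jun 24 in Yangon.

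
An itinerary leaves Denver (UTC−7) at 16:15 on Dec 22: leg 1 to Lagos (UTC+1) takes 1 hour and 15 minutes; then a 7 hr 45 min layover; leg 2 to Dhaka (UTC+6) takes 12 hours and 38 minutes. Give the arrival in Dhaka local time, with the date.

02:53 on December 24

Convert departure to UTC: 16:15 + 7:00 = 23:15 UTC on Dec 22.
Add 1 hour 15 minutes leg 1 → 00:30 UTC (Dec 23).
Add 7 hours 45 minutes layover in Lagos → 08:15 UTC.
Add 12 hours and 38 minutes leg 2 → 20:53 UTC.
Dhaka is UTC+6:00, so local arrival = 20:53 + 6:00 = 02:53 on Dec 24.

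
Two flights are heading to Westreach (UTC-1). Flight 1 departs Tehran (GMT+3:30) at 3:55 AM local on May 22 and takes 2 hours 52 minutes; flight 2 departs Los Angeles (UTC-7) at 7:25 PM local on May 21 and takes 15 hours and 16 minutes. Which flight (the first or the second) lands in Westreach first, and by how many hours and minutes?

the first, by 14 hours 24 minutes

Flight 1 in UTC: 3:55 AM − 3:30 = 12:25 AM on May 22.
+2 hours and 52 minutes → arrive 3:17 AM UTC on May 22.
Flight 2 in UTC: 7:25 PM + 7:00 = 2:25 AM on May 22.
+15 hours and 16 minutes → arrive 5:41 PM UTC on May 22.
Flight 1 lands earlier by 14 hours 24 minutes.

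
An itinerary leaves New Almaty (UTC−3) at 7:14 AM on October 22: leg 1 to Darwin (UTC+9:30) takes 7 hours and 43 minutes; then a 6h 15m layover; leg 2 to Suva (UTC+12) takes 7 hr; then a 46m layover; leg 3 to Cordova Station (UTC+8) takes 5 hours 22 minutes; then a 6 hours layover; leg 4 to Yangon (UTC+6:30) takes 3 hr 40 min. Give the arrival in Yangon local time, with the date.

5:30 AM on October 24

Convert departure to UTC: 7:14 AM + 3:00 = 10:14 AM UTC on Oct 22.
Add 7 hours and 43 minutes leg 1 → 5:57 PM UTC.
Add 6 hours and 15 minutes layover in Darwin → 12:12 AM UTC (Oct 23).
Add 7 hours leg 2 → 7:12 AM UTC.
Add 46 minutes layover in Suva → 7:58 AM UTC.
Add 5 hours and 22 minutes leg 3 → 1:20 PM UTC.
Add 6 hours layover in Cordova Station → 7:20 PM UTC.
Add 3 hours and 40 minutes leg 4 → 11:00 PM UTC.
Yangon is UTC+6:30, so local arrival = 11:00 PM + 6:30 = 5:30 AM on Oct 24.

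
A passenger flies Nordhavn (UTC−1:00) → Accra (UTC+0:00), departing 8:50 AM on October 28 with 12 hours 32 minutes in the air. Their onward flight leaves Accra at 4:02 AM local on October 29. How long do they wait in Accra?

5 hours 40 minutes

Convert departure to UTC: 8:50 AM + 1:00 = 9:50 AM UTC on Oct 28.
Add 12 hours and 32 minutes flight time → 10:22 PM UTC.
Accra is UTC+0, so local arrival is the same: 10:22 PM on Oct 28.
Layover = 4:02 AM − 10:22 PM (+1 day) = 5 hours 40 minutes.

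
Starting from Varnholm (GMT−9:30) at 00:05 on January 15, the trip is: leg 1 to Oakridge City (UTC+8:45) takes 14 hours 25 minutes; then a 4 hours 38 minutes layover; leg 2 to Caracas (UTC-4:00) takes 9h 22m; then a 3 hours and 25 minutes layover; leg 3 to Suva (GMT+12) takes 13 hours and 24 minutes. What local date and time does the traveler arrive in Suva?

Convert departure to UTC: 00:05 + 9:30 = 09:35 UTC on Jan 15.
Add 14 hours and 25 minutes leg 1 → 00:00 UTC (Jan 16).
Add 4 hours and 38 minutes layover in Oakridge City → 04:38 UTC.
Add 9 hours 22 minutes leg 2 → 14:00 UTC.
Add 3 hours 25 minutes layover in Caracas → 17:25 UTC.
Add 13 hours 24 minutes leg 3 → 06:49 UTC (Jan 17).
Suva is UTC+12:00, so local arrival = 06:49 + 12:00 = 18:49 on Jan 17.

18:49 on January 17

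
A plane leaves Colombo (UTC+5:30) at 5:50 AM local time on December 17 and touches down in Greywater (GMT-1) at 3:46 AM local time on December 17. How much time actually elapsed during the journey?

4 hours 26 minutes

Greywater is 6:30 behind Colombo.
Clock-face elapsed time (ignoring zones) is −2 hours 4 minutes.
Actual elapsed = −2 hours 4 minutes + 6:30 = 4 hours 26 minutes.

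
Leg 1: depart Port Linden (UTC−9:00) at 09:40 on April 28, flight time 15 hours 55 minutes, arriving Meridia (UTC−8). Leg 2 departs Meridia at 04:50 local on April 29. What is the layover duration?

2 hours 15 minutes

Convert departure to UTC: 09:40 + 9:00 = 18:40 UTC on Apr 28.
Add 15 hours and 55 minutes flight time → 10:35 UTC (Apr 29).
Meridia is UTC−8:00, so local arrival = 10:35 − 8:00 = 02:35 on Apr 29.
Layover = 04:50 − 02:35 = 2 hours 15 minutes.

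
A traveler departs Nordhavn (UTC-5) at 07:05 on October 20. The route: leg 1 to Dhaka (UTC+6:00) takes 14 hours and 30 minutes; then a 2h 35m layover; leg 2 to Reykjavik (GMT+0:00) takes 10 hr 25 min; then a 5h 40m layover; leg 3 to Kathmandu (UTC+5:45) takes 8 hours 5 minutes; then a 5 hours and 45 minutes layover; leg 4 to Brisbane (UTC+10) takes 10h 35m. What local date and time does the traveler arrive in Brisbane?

07:40 on October 23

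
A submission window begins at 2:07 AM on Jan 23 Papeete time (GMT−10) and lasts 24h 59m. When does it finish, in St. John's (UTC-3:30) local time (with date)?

9:36 AM on Jan 24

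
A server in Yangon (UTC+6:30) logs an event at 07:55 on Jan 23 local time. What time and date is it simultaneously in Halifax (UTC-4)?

21:25 on January 22

In UTC: 07:55 − 6:30 = 01:25 on Jan 23.
Halifax is UTC−4:00: 01:25 − 4:00 = 21:25 on Jan 22.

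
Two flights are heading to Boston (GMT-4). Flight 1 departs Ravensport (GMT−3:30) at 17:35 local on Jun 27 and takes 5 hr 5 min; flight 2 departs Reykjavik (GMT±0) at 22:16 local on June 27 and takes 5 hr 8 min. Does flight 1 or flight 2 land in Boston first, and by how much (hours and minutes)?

Flight 1 in UTC: 17:35 + 3:30 = 21:05 on Jun 27.
+5 hours 5 minutes → arrive 02:10 UTC on Jun 28.
Flight 2 departs at 22:16 UTC (Jun 27).
+5 hours 8 minutes → arrive 03:24 UTC on Jun 28.
Flight 1 lands earlier by 1 hour 14 minutes.

the first, by 1 hour 14 minutes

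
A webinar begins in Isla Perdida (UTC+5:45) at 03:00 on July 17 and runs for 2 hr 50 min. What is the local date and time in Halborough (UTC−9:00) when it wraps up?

15:05 on July 16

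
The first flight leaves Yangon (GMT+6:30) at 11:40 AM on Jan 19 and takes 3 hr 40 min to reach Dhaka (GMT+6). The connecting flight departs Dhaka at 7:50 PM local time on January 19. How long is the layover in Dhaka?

5 hours

Convert departure to UTC: 11:40 AM − 6:30 = 5:10 AM UTC on Jan 19.
Add 3 hours 40 minutes flight time → 8:50 AM UTC.
Dhaka is UTC+6:00, so local arrival = 8:50 AM + 6:00 = 2:50 PM on Jan 19.
Layover = 7:50 PM − 2:50 PM = 5 hours.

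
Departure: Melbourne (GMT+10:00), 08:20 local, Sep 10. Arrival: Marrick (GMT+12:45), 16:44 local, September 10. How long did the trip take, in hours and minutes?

Departure in UTC: 08:20 − 10:00 = 22:20 on Sep 9.
Arrival in UTC: 16:44 − 12:45 = 03:59 on Sep 10.
Elapsed = 03:59 − 22:20 (+1 day) = 5 hours 39 minutes.

5 hours 39 minutes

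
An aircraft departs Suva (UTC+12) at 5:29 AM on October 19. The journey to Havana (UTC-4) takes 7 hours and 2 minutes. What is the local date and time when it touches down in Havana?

8:31 PM on Oct 18

Convert departure to UTC: 5:29 AM − 12:00 = 5:29 PM UTC on Oct 18.
Add 7 hours 2 minutes travel time → 12:31 AM UTC (Oct 19).
Havana is UTC−4:00, so local arrival = 12:31 AM − 4:00 = 8:31 PM on Oct 18.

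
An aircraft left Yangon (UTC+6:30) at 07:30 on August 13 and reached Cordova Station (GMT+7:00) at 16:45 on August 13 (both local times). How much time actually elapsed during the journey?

Cordova Station is 0:30 ahead of Yangon.
Clock-face elapsed time (ignoring zones) is 9 hours 15 minutes.
Actual elapsed = 9 hours 15 minutes − 0:30 = 8 hours 45 minutes.

8 hours 45 minutes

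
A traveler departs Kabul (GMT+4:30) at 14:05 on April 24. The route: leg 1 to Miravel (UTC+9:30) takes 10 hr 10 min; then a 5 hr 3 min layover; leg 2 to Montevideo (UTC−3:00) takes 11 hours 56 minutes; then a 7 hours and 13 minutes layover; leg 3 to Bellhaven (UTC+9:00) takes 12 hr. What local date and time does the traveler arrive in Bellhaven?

16:57 on April 26

Convert departure to UTC: 14:05 − 4:30 = 09:35 UTC on Apr 24.
Add 10 hours and 10 minutes leg 1 → 19:45 UTC.
Add 5 hours 3 minutes layover in Miravel → 00:48 UTC (Apr 25).
Add 11 hours 56 minutes leg 2 → 12:44 UTC.
Add 7 hours and 13 minutes layover in Montevideo → 19:57 UTC.
Add 12 hours leg 3 → 07:57 UTC (Apr 26).
Bellhaven is UTC+9:00, so local arrival = 07:57 + 9:00 = 16:57 on Apr 26.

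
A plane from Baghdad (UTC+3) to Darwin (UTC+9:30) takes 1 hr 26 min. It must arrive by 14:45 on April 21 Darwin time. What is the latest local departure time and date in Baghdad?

06:49 on April 21

Target arrival in UTC: 14:45 − 9:30 = 05:15 on Apr 21.
Subtract 1 hour 26 minutes → departure 03:49 UTC on Apr 21.
Baghdad is UTC+3:00: 03:49 + 3:00 = 06:49 on Apr 21.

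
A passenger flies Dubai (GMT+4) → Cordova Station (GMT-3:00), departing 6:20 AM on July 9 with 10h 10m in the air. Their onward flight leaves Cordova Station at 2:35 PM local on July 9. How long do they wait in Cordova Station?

5 hours 5 minutes

Convert departure to UTC: 6:20 AM − 4:00 = 2:20 AM UTC on Jul 9.
Add 10 hours 10 minutes flight time → 12:30 PM UTC.
Cordova Station is UTC−3:00, so local arrival = 12:30 PM − 3:00 = 9:30 AM on Jul 9.
Layover = 2:35 PM − 9:30 AM = 5 hours 5 minutes.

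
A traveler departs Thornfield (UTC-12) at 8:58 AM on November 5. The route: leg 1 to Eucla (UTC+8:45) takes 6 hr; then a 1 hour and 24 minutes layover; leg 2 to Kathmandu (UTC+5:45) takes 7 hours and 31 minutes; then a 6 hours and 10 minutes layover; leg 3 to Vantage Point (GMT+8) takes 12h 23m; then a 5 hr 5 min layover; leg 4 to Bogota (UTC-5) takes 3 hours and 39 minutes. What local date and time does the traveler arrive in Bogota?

10:10 AM on November 7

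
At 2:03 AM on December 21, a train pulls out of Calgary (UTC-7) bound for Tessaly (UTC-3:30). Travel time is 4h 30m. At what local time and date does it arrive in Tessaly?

Convert departure to UTC: 2:03 AM + 7:00 = 9:03 AM UTC on Dec 21.
Add 4 hours and 30 minutes travel time → 1:33 PM UTC.
Tessaly is UTC−3:30, so local arrival = 1:33 PM − 3:30 = 10:03 AM on Dec 21.

10:03 AM on December 21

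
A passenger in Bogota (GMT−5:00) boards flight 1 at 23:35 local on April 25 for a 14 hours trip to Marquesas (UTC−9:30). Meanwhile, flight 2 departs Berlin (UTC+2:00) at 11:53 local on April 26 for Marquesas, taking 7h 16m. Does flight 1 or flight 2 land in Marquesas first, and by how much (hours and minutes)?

the second, by 1 hour 26 minutes

Flight 1 in UTC: 23:35 + 5:00 = 04:35 on Apr 26.
+14 hours → arrive 18:35 UTC on Apr 26.
Flight 2 in UTC: 11:53 − 2:00 = 09:53 on Apr 26.
+7 hours 16 minutes → arrive 17:09 UTC on Apr 26.
Flight 2 lands earlier by 1 hour 26 minutes.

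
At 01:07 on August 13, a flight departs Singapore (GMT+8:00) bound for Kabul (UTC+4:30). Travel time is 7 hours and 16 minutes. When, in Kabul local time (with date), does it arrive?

04:53 on August 13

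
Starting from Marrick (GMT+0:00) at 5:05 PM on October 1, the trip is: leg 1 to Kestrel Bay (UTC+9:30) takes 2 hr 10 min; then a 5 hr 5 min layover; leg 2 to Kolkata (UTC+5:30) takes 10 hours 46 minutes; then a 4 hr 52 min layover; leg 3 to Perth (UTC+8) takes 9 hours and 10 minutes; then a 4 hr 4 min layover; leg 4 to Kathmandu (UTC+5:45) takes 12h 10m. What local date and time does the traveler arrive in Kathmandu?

11:07 PM on October 3

Marrick is at UTC+0, so departure is already 5:05 PM UTC on Oct 1.
Add 2 hours and 10 minutes leg 1 → 7:15 PM UTC.
Add 5 hours and 5 minutes layover in Kestrel Bay → 12:20 AM UTC (Oct 2).
Add 10 hours and 46 minutes leg 2 → 11:06 AM UTC.
Add 4 hours 52 minutes layover in Kolkata → 3:58 PM UTC.
Add 9 hours 10 minutes leg 3 → 1:08 AM UTC (Oct 3).
Add 4 hours and 4 minutes layover in Perth → 5:12 AM UTC.
Add 12 hours 10 minutes leg 4 → 5:22 PM UTC.
Kathmandu is UTC+5:45, so local arrival = 5:22 PM + 5:45 = 11:07 PM on Oct 3.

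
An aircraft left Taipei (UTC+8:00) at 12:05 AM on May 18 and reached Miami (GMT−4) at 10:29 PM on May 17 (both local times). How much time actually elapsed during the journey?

Departure in UTC: 12:05 AM − 8:00 = 4:05 PM on May 17.
Arrival in UTC: 10:29 PM + 4:00 = 2:29 AM on May 18.
Elapsed = 2:29 AM − 4:05 PM (+1 day) = 10 hours 24 minutes.

10 hours 24 minutes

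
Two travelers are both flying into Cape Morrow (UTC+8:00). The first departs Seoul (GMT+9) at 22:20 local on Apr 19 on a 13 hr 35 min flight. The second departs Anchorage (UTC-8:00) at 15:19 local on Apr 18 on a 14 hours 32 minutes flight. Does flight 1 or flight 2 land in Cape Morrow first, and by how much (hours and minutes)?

Flight 1 in UTC: 22:20 − 9:00 = 13:20 on Apr 19.
+13 hours 35 minutes → arrive 02:55 UTC on Apr 20.
Flight 2 in UTC: 15:19 + 8:00 = 23:19 on Apr 18.
+14 hours 32 minutes → arrive 13:51 UTC on Apr 19.
Flight 2 lands earlier by 13 hours 4 minutes.

the second, by 13 hours 4 minutes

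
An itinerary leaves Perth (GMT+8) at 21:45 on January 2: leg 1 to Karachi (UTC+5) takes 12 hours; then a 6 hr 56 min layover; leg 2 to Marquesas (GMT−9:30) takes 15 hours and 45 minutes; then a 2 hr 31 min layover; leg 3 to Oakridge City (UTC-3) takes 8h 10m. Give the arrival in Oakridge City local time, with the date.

Convert departure to UTC: 21:45 − 8:00 = 13:45 UTC on Jan 2.
Add 12 hours leg 1 → 01:45 UTC (Jan 3).
Add 6 hours 56 minutes layover in Karachi → 08:41 UTC.
Add 15 hours 45 minutes leg 2 → 00:26 UTC (Jan 4).
Add 2 hours and 31 minutes layover in Marquesas → 02:57 UTC.
Add 8 hours and 10 minutes leg 3 → 11:07 UTC.
Oakridge City is UTC−3:00, so local arrival = 11:07 − 3:00 = 08:07 on Jan 4.

08:07 on January 4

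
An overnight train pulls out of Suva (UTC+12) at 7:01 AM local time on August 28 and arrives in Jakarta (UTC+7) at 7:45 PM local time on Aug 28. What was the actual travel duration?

17 hours 44 minutes

Departure in UTC: 7:01 AM − 12:00 = 7:01 PM on Aug 27.
Arrival in UTC: 7:45 PM − 7:00 = 12:45 PM on Aug 28.
Elapsed = 12:45 PM − 7:01 PM (+1 day) = 17 hours 44 minutes.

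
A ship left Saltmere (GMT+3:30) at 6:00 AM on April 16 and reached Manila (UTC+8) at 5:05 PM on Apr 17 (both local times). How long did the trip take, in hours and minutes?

30 hours 35 minutes

Departure in UTC: 6:00 AM − 3:30 = 2:30 AM on Apr 16.
Arrival in UTC: 5:05 PM − 8:00 = 9:05 AM on Apr 17.
Elapsed = 9:05 AM − 2:30 AM (+1 day) = 30 hours 35 minutes.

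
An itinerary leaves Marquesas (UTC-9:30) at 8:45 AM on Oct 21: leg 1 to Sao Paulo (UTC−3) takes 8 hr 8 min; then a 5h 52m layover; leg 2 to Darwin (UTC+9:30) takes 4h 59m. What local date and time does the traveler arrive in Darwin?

10:44 PM on Oct 22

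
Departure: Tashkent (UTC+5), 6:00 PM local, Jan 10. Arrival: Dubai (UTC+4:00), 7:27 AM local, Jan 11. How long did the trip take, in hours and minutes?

Departure in UTC: 6:00 PM − 5:00 = 1:00 PM on Jan 10.
Arrival in UTC: 7:27 AM − 4:00 = 3:27 AM on Jan 11.
Elapsed = 3:27 AM − 1:00 PM (+1 day) = 14 hours 27 minutes.

14 hours 27 minutes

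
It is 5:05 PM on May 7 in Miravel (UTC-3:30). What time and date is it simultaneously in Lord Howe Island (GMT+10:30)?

In UTC: 5:05 PM + 3:30 = 8:35 PM on May 7.
Lord Howe Island is UTC+10:30: 8:35 PM + 10:30 = 7:05 AM on May 8.

7:05 AM on May 8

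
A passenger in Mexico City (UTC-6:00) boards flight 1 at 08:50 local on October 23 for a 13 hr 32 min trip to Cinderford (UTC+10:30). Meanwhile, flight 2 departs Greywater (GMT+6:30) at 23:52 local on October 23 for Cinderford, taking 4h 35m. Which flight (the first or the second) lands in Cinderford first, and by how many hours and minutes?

Flight 1 in UTC: 08:50 + 6:00 = 14:50 on Oct 23.
+13 hours 32 minutes → arrive 04:22 UTC on Oct 24.
Flight 2 in UTC: 23:52 − 6:30 = 17:22 on Oct 23.
+4 hours and 35 minutes → arrive 21:57 UTC on Oct 23.
Flight 2 lands earlier by 6 hours 25 minutes.

the second, by 6 hours 25 minutes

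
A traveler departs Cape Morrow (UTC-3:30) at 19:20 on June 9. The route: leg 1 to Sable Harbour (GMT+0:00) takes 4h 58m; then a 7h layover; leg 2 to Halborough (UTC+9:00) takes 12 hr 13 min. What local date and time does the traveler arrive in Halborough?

Convert departure to UTC: 19:20 + 3:30 = 22:50 UTC on Jun 9.
Add 4 hours 58 minutes leg 1 → 03:48 UTC (Jun 10).
Add 7 hours layover in Sable Harbour → 10:48 UTC.
Add 12 hours 13 minutes leg 2 → 23:01 UTC.
Halborough is UTC+9:00, so local arrival = 23:01 + 9:00 = 08:01 on Jun 11.

08:01 on June 11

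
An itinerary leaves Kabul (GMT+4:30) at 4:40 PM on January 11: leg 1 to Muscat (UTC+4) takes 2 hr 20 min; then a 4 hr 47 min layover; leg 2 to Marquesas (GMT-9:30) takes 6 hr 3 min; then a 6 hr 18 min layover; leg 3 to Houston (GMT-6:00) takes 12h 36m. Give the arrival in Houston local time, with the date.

Convert departure to UTC: 4:40 PM − 4:30 = 12:10 PM UTC on Jan 11.
Add 2 hours 20 minutes leg 1 → 2:30 PM UTC.
Add 4 hours and 47 minutes layover in Muscat → 7:17 PM UTC.
Add 6 hours 3 minutes leg 2 → 1:20 AM UTC (Jan 12).
Add 6 hours 18 minutes layover in Marquesas → 7:38 AM UTC.
Add 12 hours and 36 minutes leg 3 → 8:14 PM UTC.
Houston is UTC−6:00, so local arrival = 8:14 PM − 6:00 = 2:14 PM on Jan 12.

2:14 PM on January 12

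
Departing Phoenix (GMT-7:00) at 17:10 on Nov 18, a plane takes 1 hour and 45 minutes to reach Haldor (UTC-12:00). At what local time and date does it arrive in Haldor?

13:55 on November 18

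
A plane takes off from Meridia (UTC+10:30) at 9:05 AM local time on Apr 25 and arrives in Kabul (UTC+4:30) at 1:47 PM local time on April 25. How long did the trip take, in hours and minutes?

10 hours 42 minutes

Kabul is 6:00 behind Meridia.
Clock-face elapsed time (ignoring zones) is 4 hours 42 minutes.
Actual elapsed = 4 hours 42 minutes + 6:00 = 10 hours 42 minutes.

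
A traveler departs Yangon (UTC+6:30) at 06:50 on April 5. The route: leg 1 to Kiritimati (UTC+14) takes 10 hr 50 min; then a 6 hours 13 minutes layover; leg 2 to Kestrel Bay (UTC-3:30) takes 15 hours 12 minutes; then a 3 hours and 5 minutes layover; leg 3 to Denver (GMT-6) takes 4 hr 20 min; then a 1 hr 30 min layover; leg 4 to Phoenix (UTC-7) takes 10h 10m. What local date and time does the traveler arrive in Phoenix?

Convert departure to UTC: 06:50 − 6:30 = 00:20 UTC on Apr 5.
Add 10 hours and 50 minutes leg 1 → 11:10 UTC.
Add 6 hours 13 minutes layover in Kiritimati → 17:23 UTC.
Add 15 hours and 12 minutes leg 2 → 08:35 UTC (Apr 6).
Add 3 hours and 5 minutes layover in Kestrel Bay → 11:40 UTC.
Add 4 hours and 20 minutes leg 3 → 16:00 UTC.
Add 1 hour and 30 minutes layover in Denver → 17:30 UTC.
Add 10 hours and 10 minutes leg 4 → 03:40 UTC (Apr 7).
Phoenix is UTC−7:00, so local arrival = 03:40 − 7:00 = 20:40 on Apr 6.

20:40 on April 6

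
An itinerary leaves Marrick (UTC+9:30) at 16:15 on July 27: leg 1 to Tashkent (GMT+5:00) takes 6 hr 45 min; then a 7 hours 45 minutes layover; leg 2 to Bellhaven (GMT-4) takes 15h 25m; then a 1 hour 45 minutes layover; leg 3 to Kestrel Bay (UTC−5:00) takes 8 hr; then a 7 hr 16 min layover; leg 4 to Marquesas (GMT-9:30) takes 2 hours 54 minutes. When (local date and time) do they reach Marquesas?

23:05 on July 28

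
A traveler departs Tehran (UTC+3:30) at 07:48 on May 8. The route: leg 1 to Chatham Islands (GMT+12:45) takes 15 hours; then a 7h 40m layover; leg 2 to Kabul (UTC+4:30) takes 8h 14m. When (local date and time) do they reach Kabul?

15:42 on May 9

Convert departure to UTC: 07:48 − 3:30 = 04:18 UTC on May 8.
Add 15 hours leg 1 → 19:18 UTC.
Add 7 hours 40 minutes layover in Chatham Islands → 02:58 UTC (May 9).
Add 8 hours and 14 minutes leg 2 → 11:12 UTC.
Kabul is UTC+4:30, so local arrival = 11:12 + 4:30 = 15:42 on May 9.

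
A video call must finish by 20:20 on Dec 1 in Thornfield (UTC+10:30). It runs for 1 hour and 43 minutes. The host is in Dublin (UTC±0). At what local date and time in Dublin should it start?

Target end time in UTC: 20:20 − 10:30 = 09:50 on Dec 1.
Subtract 1 hour 43 minutes → start 08:07 UTC on Dec 1.
Dublin is UTC+0, so start is 08:07 on Dec 1.

08:07 on Dec 1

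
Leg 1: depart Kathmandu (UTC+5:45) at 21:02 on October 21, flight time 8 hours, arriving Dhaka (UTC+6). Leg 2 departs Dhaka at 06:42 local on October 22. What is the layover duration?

Convert departure to UTC: 21:02 − 5:45 = 15:17 UTC on Oct 21.
Add 8 hours flight time → 23:17 UTC.
Dhaka is UTC+6:00, so local arrival = 23:17 + 6:00 = 05:17 on Oct 22.
Layover = 06:42 − 05:17 = 1 hour 25 minutes.

1 hour 25 minutes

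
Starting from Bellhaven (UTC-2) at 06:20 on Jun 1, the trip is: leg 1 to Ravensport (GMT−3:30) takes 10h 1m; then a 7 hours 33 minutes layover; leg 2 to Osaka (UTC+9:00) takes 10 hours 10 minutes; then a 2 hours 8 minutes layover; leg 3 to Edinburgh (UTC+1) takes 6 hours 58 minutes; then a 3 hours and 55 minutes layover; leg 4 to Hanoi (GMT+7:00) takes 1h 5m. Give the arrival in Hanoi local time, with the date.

09:10 on June 3

Convert departure to UTC: 06:20 + 2:00 = 08:20 UTC on Jun 1.
Add 10 hours and 1 minute leg 1 → 18:21 UTC.
Add 7 hours and 33 minutes layover in Ravensport → 01:54 UTC (Jun 2).
Add 10 hours and 10 minutes leg 2 → 12:04 UTC.
Add 2 hours and 8 minutes layover in Osaka → 14:12 UTC.
Add 6 hours 58 minutes leg 3 → 21:10 UTC.
Add 3 hours 55 minutes layover in Edinburgh → 01:05 UTC (Jun 3).
Add 1 hour and 5 minutes leg 4 → 02:10 UTC.
Hanoi is UTC+7:00, so local arrival = 02:10 + 7:00 = 09:10 on Jun 3.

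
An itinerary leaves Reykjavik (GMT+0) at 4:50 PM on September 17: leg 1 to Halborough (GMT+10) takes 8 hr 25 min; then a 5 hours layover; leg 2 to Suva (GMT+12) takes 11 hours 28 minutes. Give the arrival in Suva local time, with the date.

Reykjavik is at UTC+0, so departure is already 4:50 PM UTC on Sep 17.
Add 8 hours 25 minutes leg 1 → 1:15 AM UTC (Sep 18).
Add 5 hours layover in Halborough → 6:15 AM UTC.
Add 11 hours 28 minutes leg 2 → 5:43 PM UTC.
Suva is UTC+12:00, so local arrival = 5:43 PM + 12:00 = 5:43 AM on Sep 19.

5:43 AM on September 19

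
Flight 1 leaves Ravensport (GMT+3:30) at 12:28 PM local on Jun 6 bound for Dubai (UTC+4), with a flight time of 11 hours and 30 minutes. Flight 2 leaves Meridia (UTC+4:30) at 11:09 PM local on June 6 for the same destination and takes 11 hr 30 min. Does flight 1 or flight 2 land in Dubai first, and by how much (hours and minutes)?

the first, by 9 hours 41 minutes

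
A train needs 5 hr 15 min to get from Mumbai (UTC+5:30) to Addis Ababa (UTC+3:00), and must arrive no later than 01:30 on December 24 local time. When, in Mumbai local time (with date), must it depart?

Target arrival in UTC: 01:30 − 3:00 = 22:30 on Dec 23.
Subtract 5 hours 15 minutes → departure 17:15 UTC on Dec 23.
Mumbai is UTC+5:30: 17:15 + 5:30 = 22:45 on Dec 23.

22:45 on Dec 23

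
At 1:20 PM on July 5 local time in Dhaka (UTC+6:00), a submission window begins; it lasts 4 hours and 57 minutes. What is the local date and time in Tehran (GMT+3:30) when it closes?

3:47 PM on Jul 5

Convert start to UTC: 1:20 PM − 6:00 = 7:20 AM UTC on Jul 5.
Add 4 hours 57 minutes duration → 12:17 PM UTC.
Tehran is UTC+3:30, so local end time = 12:17 PM + 3:30 = 3:47 PM on Jul 5.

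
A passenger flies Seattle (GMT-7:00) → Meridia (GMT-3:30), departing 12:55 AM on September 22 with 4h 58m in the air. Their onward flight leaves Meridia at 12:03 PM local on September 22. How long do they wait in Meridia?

2 hours 40 minutes

Convert departure to UTC: 12:55 AM + 7:00 = 7:55 AM UTC on Sep 22.
Add 4 hours and 58 minutes flight time → 12:53 PM UTC.
Meridia is UTC−3:30, so local arrival = 12:53 PM − 3:30 = 9:23 AM on Sep 22.
Layover = 12:03 PM − 9:23 AM = 2 hours 40 minutes.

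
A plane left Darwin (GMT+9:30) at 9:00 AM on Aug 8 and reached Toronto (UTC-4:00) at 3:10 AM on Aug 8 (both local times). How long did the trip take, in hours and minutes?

Departure in UTC: 9:00 AM − 9:30 = 11:30 PM on Aug 7.
Arrival in UTC: 3:10 AM + 4:00 = 7:10 AM on Aug 8.
Elapsed = 7:10 AM − 11:30 PM (+1 day) = 7 hours 40 minutes.

7 hours 40 minutes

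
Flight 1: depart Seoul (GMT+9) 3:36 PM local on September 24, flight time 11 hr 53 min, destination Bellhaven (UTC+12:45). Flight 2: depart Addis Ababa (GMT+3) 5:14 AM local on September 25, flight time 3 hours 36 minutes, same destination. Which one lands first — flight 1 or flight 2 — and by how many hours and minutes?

Flight 1 in UTC: 3:36 PM − 9:00 = 6:36 AM on Sep 24.
+11 hours and 53 minutes → arrive 6:29 PM UTC on Sep 24.
Flight 2 in UTC: 5:14 AM − 3:00 = 2:14 AM on Sep 25.
+3 hours 36 minutes → arrive 5:50 AM UTC on Sep 25.
Flight 1 lands earlier by 11 hours 21 minutes.

the first, by 11 hours 21 minutes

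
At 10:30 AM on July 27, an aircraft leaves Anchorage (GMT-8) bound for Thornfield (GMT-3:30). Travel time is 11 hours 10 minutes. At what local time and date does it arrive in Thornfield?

Convert departure to UTC: 10:30 AM + 8:00 = 6:30 PM UTC on Jul 27.
Add 11 hours and 10 minutes travel time → 5:40 AM UTC (Jul 28).
Thornfield is UTC−3:30, so local arrival = 5:40 AM − 3:30 = 2:10 AM on Jul 28.

2:10 AM on Jul 28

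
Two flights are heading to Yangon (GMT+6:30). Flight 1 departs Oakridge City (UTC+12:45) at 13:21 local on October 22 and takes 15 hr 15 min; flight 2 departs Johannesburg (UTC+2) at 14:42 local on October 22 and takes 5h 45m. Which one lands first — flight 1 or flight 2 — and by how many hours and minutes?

Flight 1 in UTC: 13:21 − 12:45 = 00:36 on Oct 22.
+15 hours and 15 minutes → arrive 15:51 UTC on Oct 22.
Flight 2 in UTC: 14:42 − 2:00 = 12:42 on Oct 22.
+5 hours 45 minutes → arrive 18:27 UTC on Oct 22.
Flight 1 lands earlier by 2 hours 36 minutes.

the first, by 2 hours 36 minutes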